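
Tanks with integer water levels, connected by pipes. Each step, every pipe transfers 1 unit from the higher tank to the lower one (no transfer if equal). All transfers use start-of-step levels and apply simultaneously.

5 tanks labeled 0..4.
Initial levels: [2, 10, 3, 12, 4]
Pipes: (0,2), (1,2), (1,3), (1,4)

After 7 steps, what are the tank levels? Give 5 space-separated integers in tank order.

Step 1: flows [2->0,1->2,3->1,1->4] -> levels [3 9 3 11 5]
Step 2: flows [0=2,1->2,3->1,1->4] -> levels [3 8 4 10 6]
Step 3: flows [2->0,1->2,3->1,1->4] -> levels [4 7 4 9 7]
Step 4: flows [0=2,1->2,3->1,1=4] -> levels [4 7 5 8 7]
Step 5: flows [2->0,1->2,3->1,1=4] -> levels [5 7 5 7 7]
Step 6: flows [0=2,1->2,1=3,1=4] -> levels [5 6 6 7 7]
Step 7: flows [2->0,1=2,3->1,4->1] -> levels [6 8 5 6 6]

Answer: 6 8 5 6 6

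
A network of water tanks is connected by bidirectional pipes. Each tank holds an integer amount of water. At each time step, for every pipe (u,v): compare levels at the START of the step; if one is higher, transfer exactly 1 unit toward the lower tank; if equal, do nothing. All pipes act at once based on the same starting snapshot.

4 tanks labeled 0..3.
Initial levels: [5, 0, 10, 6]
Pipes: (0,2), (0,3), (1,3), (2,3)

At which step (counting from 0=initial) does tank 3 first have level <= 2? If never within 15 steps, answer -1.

Answer: -1

Derivation:
Step 1: flows [2->0,3->0,3->1,2->3] -> levels [7 1 8 5]
Step 2: flows [2->0,0->3,3->1,2->3] -> levels [7 2 6 6]
Step 3: flows [0->2,0->3,3->1,2=3] -> levels [5 3 7 6]
Step 4: flows [2->0,3->0,3->1,2->3] -> levels [7 4 5 5]
Step 5: flows [0->2,0->3,3->1,2=3] -> levels [5 5 6 5]
Step 6: flows [2->0,0=3,1=3,2->3] -> levels [6 5 4 6]
Step 7: flows [0->2,0=3,3->1,3->2] -> levels [5 6 6 4]
Step 8: flows [2->0,0->3,1->3,2->3] -> levels [5 5 4 7]
Step 9: flows [0->2,3->0,3->1,3->2] -> levels [5 6 6 4]
  -> period-2 cycle (repeats step 7); tank 3 never drops to <=2
Tank 3 never reaches <=2 within 15 steps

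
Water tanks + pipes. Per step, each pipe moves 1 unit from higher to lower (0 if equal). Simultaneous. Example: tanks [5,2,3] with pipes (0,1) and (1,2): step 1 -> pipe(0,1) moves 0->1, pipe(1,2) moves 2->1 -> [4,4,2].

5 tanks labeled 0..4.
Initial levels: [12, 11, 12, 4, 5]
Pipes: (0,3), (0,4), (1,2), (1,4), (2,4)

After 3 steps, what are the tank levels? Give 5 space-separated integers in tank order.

Answer: 8 11 10 7 8

Derivation:
Step 1: flows [0->3,0->4,2->1,1->4,2->4] -> levels [10 11 10 5 8]
Step 2: flows [0->3,0->4,1->2,1->4,2->4] -> levels [8 9 10 6 11]
Step 3: flows [0->3,4->0,2->1,4->1,4->2] -> levels [8 11 10 7 8]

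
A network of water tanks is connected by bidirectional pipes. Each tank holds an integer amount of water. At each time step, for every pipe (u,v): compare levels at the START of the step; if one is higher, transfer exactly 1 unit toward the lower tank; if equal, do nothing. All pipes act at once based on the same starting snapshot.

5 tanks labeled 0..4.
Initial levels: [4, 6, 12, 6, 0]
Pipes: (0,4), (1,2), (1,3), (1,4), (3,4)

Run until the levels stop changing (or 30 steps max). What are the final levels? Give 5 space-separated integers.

Step 1: flows [0->4,2->1,1=3,1->4,3->4] -> levels [3 6 11 5 3]
Step 2: flows [0=4,2->1,1->3,1->4,3->4] -> levels [3 5 10 5 5]
Step 3: flows [4->0,2->1,1=3,1=4,3=4] -> levels [4 6 9 5 4]
Step 4: flows [0=4,2->1,1->3,1->4,3->4] -> levels [4 5 8 5 6]
Step 5: flows [4->0,2->1,1=3,4->1,4->3] -> levels [5 7 7 6 3]
Step 6: flows [0->4,1=2,1->3,1->4,3->4] -> levels [4 5 7 6 6]
Step 7: flows [4->0,2->1,3->1,4->1,3=4] -> levels [5 8 6 5 4]
Step 8: flows [0->4,1->2,1->3,1->4,3->4] -> levels [4 5 7 5 7]
Step 9: flows [4->0,2->1,1=3,4->1,4->3] -> levels [5 7 6 6 4]
Step 10: flows [0->4,1->2,1->3,1->4,3->4] -> levels [4 4 7 6 7]
Step 11: flows [4->0,2->1,3->1,4->1,4->3] -> levels [5 7 6 6 4]
  -> period-2 cycle: step 11 state = step 9 state; never stabilizes
  -> state at step 30: (30-9) mod 2 = 1, same as step 10 -> [4 4 7 6 7]

Answer: 4 4 7 6 7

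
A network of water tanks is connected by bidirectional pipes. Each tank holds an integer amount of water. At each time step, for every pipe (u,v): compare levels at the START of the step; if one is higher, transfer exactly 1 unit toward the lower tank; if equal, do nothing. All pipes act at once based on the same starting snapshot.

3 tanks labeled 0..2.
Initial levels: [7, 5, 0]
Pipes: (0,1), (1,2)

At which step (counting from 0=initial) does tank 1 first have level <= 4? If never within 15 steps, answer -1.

Step 1: flows [0->1,1->2] -> levels [6 5 1]
Step 2: flows [0->1,1->2] -> levels [5 5 2]
Step 3: flows [0=1,1->2] -> levels [5 4 3]
Tank 1 first reaches <=4 at step 3

Answer: 3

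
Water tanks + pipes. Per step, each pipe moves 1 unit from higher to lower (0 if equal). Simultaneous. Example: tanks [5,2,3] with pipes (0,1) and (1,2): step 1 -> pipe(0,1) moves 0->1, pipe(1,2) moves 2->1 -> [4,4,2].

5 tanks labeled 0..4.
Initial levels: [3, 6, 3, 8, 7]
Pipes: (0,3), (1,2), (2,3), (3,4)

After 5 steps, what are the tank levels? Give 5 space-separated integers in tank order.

Answer: 5 6 4 7 5

Derivation:
Step 1: flows [3->0,1->2,3->2,3->4] -> levels [4 5 5 5 8]
Step 2: flows [3->0,1=2,2=3,4->3] -> levels [5 5 5 5 7]
Step 3: flows [0=3,1=2,2=3,4->3] -> levels [5 5 5 6 6]
Step 4: flows [3->0,1=2,3->2,3=4] -> levels [6 5 6 4 6]
Step 5: flows [0->3,2->1,2->3,4->3] -> levels [5 6 4 7 5]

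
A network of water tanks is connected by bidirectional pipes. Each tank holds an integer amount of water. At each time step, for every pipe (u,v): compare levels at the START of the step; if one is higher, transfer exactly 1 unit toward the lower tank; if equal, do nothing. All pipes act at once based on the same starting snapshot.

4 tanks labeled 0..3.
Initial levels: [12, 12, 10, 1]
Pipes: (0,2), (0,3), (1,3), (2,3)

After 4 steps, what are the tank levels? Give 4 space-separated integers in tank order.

Answer: 9 10 9 7

Derivation:
Step 1: flows [0->2,0->3,1->3,2->3] -> levels [10 11 10 4]
Step 2: flows [0=2,0->3,1->3,2->3] -> levels [9 10 9 7]
Step 3: flows [0=2,0->3,1->3,2->3] -> levels [8 9 8 10]
Step 4: flows [0=2,3->0,3->1,3->2] -> levels [9 10 9 7]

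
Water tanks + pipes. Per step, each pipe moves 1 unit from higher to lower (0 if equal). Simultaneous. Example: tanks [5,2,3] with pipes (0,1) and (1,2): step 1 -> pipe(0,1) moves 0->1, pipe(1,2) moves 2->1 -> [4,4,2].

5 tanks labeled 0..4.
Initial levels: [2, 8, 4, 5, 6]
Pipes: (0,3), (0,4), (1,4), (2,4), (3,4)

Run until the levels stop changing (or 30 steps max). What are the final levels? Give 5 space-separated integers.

Answer: 4 6 4 4 7

Derivation:
Step 1: flows [3->0,4->0,1->4,4->2,4->3] -> levels [4 7 5 5 4]
Step 2: flows [3->0,0=4,1->4,2->4,3->4] -> levels [5 6 4 3 7]
Step 3: flows [0->3,4->0,4->1,4->2,4->3] -> levels [5 7 5 5 3]
Step 4: flows [0=3,0->4,1->4,2->4,3->4] -> levels [4 6 4 4 7]
Step 5: flows [0=3,4->0,4->1,4->2,4->3] -> levels [5 7 5 5 3]
  -> period-2 cycle: step 5 state = step 3 state; never stabilizes
  -> state at step 30: (30-3) mod 2 = 1, same as step 4 -> [4 6 4 4 7]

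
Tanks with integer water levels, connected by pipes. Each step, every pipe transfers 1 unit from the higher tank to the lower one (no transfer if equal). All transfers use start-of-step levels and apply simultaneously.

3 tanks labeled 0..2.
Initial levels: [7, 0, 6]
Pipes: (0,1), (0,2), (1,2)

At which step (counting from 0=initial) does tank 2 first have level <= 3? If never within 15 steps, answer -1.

Answer: -1

Derivation:
Step 1: flows [0->1,0->2,2->1] -> levels [5 2 6]
Step 2: flows [0->1,2->0,2->1] -> levels [5 4 4]
Step 3: flows [0->1,0->2,1=2] -> levels [3 5 5]
Step 4: flows [1->0,2->0,1=2] -> levels [5 4 4]
  -> period-2 cycle (repeats step 2); tank 2 never drops to <=3
Tank 2 never reaches <=3 within 15 steps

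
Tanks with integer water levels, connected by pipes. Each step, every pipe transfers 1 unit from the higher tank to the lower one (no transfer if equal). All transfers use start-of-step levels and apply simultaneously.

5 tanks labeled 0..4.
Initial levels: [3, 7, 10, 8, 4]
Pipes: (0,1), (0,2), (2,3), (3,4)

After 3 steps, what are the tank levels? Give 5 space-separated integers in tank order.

Answer: 6 6 7 6 7

Derivation:
Step 1: flows [1->0,2->0,2->3,3->4] -> levels [5 6 8 8 5]
Step 2: flows [1->0,2->0,2=3,3->4] -> levels [7 5 7 7 6]
Step 3: flows [0->1,0=2,2=3,3->4] -> levels [6 6 7 6 7]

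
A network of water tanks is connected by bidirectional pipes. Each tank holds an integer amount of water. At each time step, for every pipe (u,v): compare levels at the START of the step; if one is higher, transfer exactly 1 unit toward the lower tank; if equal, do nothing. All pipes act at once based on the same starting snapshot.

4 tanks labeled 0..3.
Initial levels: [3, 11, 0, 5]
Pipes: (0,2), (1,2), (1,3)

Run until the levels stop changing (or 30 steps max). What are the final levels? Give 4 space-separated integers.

Step 1: flows [0->2,1->2,1->3] -> levels [2 9 2 6]
Step 2: flows [0=2,1->2,1->3] -> levels [2 7 3 7]
Step 3: flows [2->0,1->2,1=3] -> levels [3 6 3 7]
Step 4: flows [0=2,1->2,3->1] -> levels [3 6 4 6]
Step 5: flows [2->0,1->2,1=3] -> levels [4 5 4 6]
Step 6: flows [0=2,1->2,3->1] -> levels [4 5 5 5]
Step 7: flows [2->0,1=2,1=3] -> levels [5 5 4 5]
Step 8: flows [0->2,1->2,1=3] -> levels [4 4 6 5]
Step 9: flows [2->0,2->1,3->1] -> levels [5 6 4 4]
Step 10: flows [0->2,1->2,1->3] -> levels [4 4 6 5]
  -> period-2 cycle: step 10 state = step 8 state; never stabilizes
  -> state at step 30: (30-8) mod 2 = 0, same as step 8 -> [4 4 6 5]

Answer: 4 4 6 5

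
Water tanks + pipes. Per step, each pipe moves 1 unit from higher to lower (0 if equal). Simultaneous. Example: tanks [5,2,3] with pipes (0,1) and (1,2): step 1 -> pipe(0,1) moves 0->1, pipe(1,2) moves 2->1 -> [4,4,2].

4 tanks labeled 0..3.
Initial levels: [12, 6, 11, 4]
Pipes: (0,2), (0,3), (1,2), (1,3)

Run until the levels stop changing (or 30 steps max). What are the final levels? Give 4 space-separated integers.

Step 1: flows [0->2,0->3,2->1,1->3] -> levels [10 6 11 6]
Step 2: flows [2->0,0->3,2->1,1=3] -> levels [10 7 9 7]
Step 3: flows [0->2,0->3,2->1,1=3] -> levels [8 8 9 8]
Step 4: flows [2->0,0=3,2->1,1=3] -> levels [9 9 7 8]
Step 5: flows [0->2,0->3,1->2,1->3] -> levels [7 7 9 10]
Step 6: flows [2->0,3->0,2->1,3->1] -> levels [9 9 7 8]
  -> period-2 cycle: step 6 state = step 4 state; never stabilizes
  -> state at step 30: (30-4) mod 2 = 0, same as step 4 -> [9 9 7 8]

Answer: 9 9 7 8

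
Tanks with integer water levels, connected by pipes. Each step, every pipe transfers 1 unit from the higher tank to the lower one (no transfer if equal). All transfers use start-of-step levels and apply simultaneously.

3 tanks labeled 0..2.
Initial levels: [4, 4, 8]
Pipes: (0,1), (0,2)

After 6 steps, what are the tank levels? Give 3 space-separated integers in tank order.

Step 1: flows [0=1,2->0] -> levels [5 4 7]
Step 2: flows [0->1,2->0] -> levels [5 5 6]
Step 3: flows [0=1,2->0] -> levels [6 5 5]
Step 4: flows [0->1,0->2] -> levels [4 6 6]
Step 5: flows [1->0,2->0] -> levels [6 5 5]
  -> period-2 cycle: step 5 state = step 3 state
  -> state at step 6: (6-3) mod 2 = 1, same as step 4 -> [4 6 6]

Answer: 4 6 6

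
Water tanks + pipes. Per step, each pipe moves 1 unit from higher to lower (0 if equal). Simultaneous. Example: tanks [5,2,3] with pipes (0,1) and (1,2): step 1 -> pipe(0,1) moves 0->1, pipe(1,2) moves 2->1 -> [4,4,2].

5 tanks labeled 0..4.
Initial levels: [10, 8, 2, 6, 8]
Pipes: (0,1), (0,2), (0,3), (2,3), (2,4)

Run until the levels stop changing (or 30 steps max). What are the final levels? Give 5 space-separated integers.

Answer: 5 8 8 7 6

Derivation:
Step 1: flows [0->1,0->2,0->3,3->2,4->2] -> levels [7 9 5 6 7]
Step 2: flows [1->0,0->2,0->3,3->2,4->2] -> levels [6 8 8 6 6]
Step 3: flows [1->0,2->0,0=3,2->3,2->4] -> levels [8 7 5 7 7]
Step 4: flows [0->1,0->2,0->3,3->2,4->2] -> levels [5 8 8 7 6]
Step 5: flows [1->0,2->0,3->0,2->3,2->4] -> levels [8 7 5 7 7]
  -> period-2 cycle: step 5 state = step 3 state; never stabilizes
  -> state at step 30: (30-3) mod 2 = 1, same as step 4 -> [5 8 8 7 6]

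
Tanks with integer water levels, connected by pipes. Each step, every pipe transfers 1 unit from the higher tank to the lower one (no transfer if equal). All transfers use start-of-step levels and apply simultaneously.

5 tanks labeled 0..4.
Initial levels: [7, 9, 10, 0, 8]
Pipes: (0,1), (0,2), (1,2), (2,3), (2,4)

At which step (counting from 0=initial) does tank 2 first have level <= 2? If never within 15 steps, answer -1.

Answer: -1

Derivation:
Step 1: flows [1->0,2->0,2->1,2->3,2->4] -> levels [9 9 6 1 9]
Step 2: flows [0=1,0->2,1->2,2->3,4->2] -> levels [8 8 8 2 8]
Step 3: flows [0=1,0=2,1=2,2->3,2=4] -> levels [8 8 7 3 8]
Step 4: flows [0=1,0->2,1->2,2->3,4->2] -> levels [7 7 9 4 7]
Step 5: flows [0=1,2->0,2->1,2->3,2->4] -> levels [8 8 5 5 8]
Step 6: flows [0=1,0->2,1->2,2=3,4->2] -> levels [7 7 8 5 7]
Step 7: flows [0=1,2->0,2->1,2->3,2->4] -> levels [8 8 4 6 8]
Step 8: flows [0=1,0->2,1->2,3->2,4->2] -> levels [7 7 8 5 7]
  -> period-2 cycle (repeats step 6); tank 2 never drops to <=2
Tank 2 never reaches <=2 within 15 steps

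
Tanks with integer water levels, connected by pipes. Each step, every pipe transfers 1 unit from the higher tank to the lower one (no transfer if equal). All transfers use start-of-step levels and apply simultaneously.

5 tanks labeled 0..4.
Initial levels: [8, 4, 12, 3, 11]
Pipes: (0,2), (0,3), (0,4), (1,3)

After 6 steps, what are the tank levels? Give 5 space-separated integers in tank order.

Answer: 9 6 8 7 8

Derivation:
Step 1: flows [2->0,0->3,4->0,1->3] -> levels [9 3 11 5 10]
Step 2: flows [2->0,0->3,4->0,3->1] -> levels [10 4 10 5 9]
Step 3: flows [0=2,0->3,0->4,3->1] -> levels [8 5 10 5 10]
Step 4: flows [2->0,0->3,4->0,1=3] -> levels [9 5 9 6 9]
Step 5: flows [0=2,0->3,0=4,3->1] -> levels [8 6 9 6 9]
Step 6: flows [2->0,0->3,4->0,1=3] -> levels [9 6 8 7 8]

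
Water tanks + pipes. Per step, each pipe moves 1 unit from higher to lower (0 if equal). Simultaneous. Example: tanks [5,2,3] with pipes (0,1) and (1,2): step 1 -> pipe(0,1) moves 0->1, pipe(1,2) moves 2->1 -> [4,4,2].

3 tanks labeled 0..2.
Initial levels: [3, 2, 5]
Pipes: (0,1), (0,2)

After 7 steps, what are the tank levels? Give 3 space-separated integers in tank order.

Answer: 2 4 4

Derivation:
Step 1: flows [0->1,2->0] -> levels [3 3 4]
Step 2: flows [0=1,2->0] -> levels [4 3 3]
Step 3: flows [0->1,0->2] -> levels [2 4 4]
Step 4: flows [1->0,2->0] -> levels [4 3 3]
  -> period-2 cycle: step 4 state = step 2 state
  -> state at step 7: (7-2) mod 2 = 1, same as step 3 -> [2 4 4]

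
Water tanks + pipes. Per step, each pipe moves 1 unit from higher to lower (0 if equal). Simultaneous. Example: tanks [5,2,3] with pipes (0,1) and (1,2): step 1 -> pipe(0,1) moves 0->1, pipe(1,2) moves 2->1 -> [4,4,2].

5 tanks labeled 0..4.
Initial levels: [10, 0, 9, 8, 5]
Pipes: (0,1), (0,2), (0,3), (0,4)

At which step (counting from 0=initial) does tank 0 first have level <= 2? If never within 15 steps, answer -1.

Answer: -1

Derivation:
Step 1: flows [0->1,0->2,0->3,0->4] -> levels [6 1 10 9 6]
Step 2: flows [0->1,2->0,3->0,0=4] -> levels [7 2 9 8 6]
Step 3: flows [0->1,2->0,3->0,0->4] -> levels [7 3 8 7 7]
Step 4: flows [0->1,2->0,0=3,0=4] -> levels [7 4 7 7 7]
Step 5: flows [0->1,0=2,0=3,0=4] -> levels [6 5 7 7 7]
Step 6: flows [0->1,2->0,3->0,4->0] -> levels [8 6 6 6 6]
Step 7: flows [0->1,0->2,0->3,0->4] -> levels [4 7 7 7 7]
Step 8: flows [1->0,2->0,3->0,4->0] -> levels [8 6 6 6 6]
  -> period-2 cycle (repeats step 6); tank 0 never drops to <=2
Tank 0 never reaches <=2 within 15 steps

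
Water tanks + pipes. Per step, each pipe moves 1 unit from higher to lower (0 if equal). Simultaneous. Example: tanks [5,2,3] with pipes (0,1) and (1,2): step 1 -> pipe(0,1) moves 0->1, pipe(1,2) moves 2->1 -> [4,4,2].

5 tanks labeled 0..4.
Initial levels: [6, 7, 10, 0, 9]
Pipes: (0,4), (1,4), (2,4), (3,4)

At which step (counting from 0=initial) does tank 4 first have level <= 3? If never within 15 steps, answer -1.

Answer: -1

Derivation:
Step 1: flows [4->0,4->1,2->4,4->3] -> levels [7 8 9 1 7]
Step 2: flows [0=4,1->4,2->4,4->3] -> levels [7 7 8 2 8]
Step 3: flows [4->0,4->1,2=4,4->3] -> levels [8 8 8 3 5]
Step 4: flows [0->4,1->4,2->4,4->3] -> levels [7 7 7 4 7]
Step 5: flows [0=4,1=4,2=4,4->3] -> levels [7 7 7 5 6]
Step 6: flows [0->4,1->4,2->4,4->3] -> levels [6 6 6 6 8]
Step 7: flows [4->0,4->1,4->2,4->3] -> levels [7 7 7 7 4]
Step 8: flows [0->4,1->4,2->4,3->4] -> levels [6 6 6 6 8]
  -> period-2 cycle (repeats step 6); tank 4 never drops to <=3
Tank 4 never reaches <=3 within 15 steps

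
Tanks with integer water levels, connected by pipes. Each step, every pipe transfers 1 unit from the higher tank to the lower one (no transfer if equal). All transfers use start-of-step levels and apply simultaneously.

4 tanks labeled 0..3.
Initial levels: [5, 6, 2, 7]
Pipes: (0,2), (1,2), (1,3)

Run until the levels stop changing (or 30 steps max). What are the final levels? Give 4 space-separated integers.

Step 1: flows [0->2,1->2,3->1] -> levels [4 6 4 6]
Step 2: flows [0=2,1->2,1=3] -> levels [4 5 5 6]
Step 3: flows [2->0,1=2,3->1] -> levels [5 6 4 5]
Step 4: flows [0->2,1->2,1->3] -> levels [4 4 6 6]
Step 5: flows [2->0,2->1,3->1] -> levels [5 6 4 5]
  -> period-2 cycle: step 5 state = step 3 state; never stabilizes
  -> state at step 30: (30-3) mod 2 = 1, same as step 4 -> [4 4 6 6]

Answer: 4 4 6 6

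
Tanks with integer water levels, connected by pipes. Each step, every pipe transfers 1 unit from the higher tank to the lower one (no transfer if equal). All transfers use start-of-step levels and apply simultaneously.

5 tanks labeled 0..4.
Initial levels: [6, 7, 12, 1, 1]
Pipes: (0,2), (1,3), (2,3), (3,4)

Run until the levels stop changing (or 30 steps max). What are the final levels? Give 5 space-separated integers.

Answer: 6 5 7 4 5

Derivation:
Step 1: flows [2->0,1->3,2->3,3=4] -> levels [7 6 10 3 1]
Step 2: flows [2->0,1->3,2->3,3->4] -> levels [8 5 8 4 2]
Step 3: flows [0=2,1->3,2->3,3->4] -> levels [8 4 7 5 3]
Step 4: flows [0->2,3->1,2->3,3->4] -> levels [7 5 7 4 4]
Step 5: flows [0=2,1->3,2->3,3=4] -> levels [7 4 6 6 4]
Step 6: flows [0->2,3->1,2=3,3->4] -> levels [6 5 7 4 5]
Step 7: flows [2->0,1->3,2->3,4->3] -> levels [7 4 5 7 4]
Step 8: flows [0->2,3->1,3->2,3->4] -> levels [6 5 7 4 5]
  -> period-2 cycle: step 8 state = step 6 state; never stabilizes
  -> state at step 30: (30-6) mod 2 = 0, same as step 6 -> [6 5 7 4 5]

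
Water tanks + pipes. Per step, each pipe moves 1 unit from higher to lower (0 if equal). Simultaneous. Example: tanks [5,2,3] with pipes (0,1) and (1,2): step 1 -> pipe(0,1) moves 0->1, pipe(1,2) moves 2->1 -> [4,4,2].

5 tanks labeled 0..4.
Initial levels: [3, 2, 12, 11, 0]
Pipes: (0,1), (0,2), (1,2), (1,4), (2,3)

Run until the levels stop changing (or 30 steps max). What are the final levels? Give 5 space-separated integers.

Answer: 6 4 7 6 5

Derivation:
Step 1: flows [0->1,2->0,2->1,1->4,2->3] -> levels [3 3 9 12 1]
Step 2: flows [0=1,2->0,2->1,1->4,3->2] -> levels [4 3 8 11 2]
Step 3: flows [0->1,2->0,2->1,1->4,3->2] -> levels [4 4 7 10 3]
Step 4: flows [0=1,2->0,2->1,1->4,3->2] -> levels [5 4 6 9 4]
Step 5: flows [0->1,2->0,2->1,1=4,3->2] -> levels [5 6 5 8 4]
Step 6: flows [1->0,0=2,1->2,1->4,3->2] -> levels [6 3 7 7 5]
Step 7: flows [0->1,2->0,2->1,4->1,2=3] -> levels [6 6 5 7 4]
Step 8: flows [0=1,0->2,1->2,1->4,3->2] -> levels [5 4 8 6 5]
Step 9: flows [0->1,2->0,2->1,4->1,2->3] -> levels [5 7 5 7 4]
Step 10: flows [1->0,0=2,1->2,1->4,3->2] -> levels [6 4 7 6 5]
Step 11: flows [0->1,2->0,2->1,4->1,2->3] -> levels [6 7 4 7 4]
Step 12: flows [1->0,0->2,1->2,1->4,3->2] -> levels [6 4 7 6 5]
  -> period-2 cycle: step 12 state = step 10 state; never stabilizes
  -> state at step 30: (30-10) mod 2 = 0, same as step 10 -> [6 4 7 6 5]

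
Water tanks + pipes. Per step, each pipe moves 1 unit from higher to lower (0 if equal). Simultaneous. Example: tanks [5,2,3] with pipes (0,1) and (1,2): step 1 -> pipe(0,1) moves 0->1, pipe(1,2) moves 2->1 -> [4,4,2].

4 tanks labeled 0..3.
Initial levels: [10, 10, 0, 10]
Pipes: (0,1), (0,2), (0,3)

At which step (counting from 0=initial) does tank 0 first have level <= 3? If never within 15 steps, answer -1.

Step 1: flows [0=1,0->2,0=3] -> levels [9 10 1 10]
Step 2: flows [1->0,0->2,3->0] -> levels [10 9 2 9]
Step 3: flows [0->1,0->2,0->3] -> levels [7 10 3 10]
Step 4: flows [1->0,0->2,3->0] -> levels [8 9 4 9]
Step 5: flows [1->0,0->2,3->0] -> levels [9 8 5 8]
Step 6: flows [0->1,0->2,0->3] -> levels [6 9 6 9]
Step 7: flows [1->0,0=2,3->0] -> levels [8 8 6 8]
Step 8: flows [0=1,0->2,0=3] -> levels [7 8 7 8]
Step 9: flows [1->0,0=2,3->0] -> levels [9 7 7 7]
Step 10: flows [0->1,0->2,0->3] -> levels [6 8 8 8]
Step 11: flows [1->0,2->0,3->0] -> levels [9 7 7 7]
  -> period-2 cycle (repeats step 9); tank 0 never drops to <=3
Tank 0 never reaches <=3 within 15 steps

Answer: -1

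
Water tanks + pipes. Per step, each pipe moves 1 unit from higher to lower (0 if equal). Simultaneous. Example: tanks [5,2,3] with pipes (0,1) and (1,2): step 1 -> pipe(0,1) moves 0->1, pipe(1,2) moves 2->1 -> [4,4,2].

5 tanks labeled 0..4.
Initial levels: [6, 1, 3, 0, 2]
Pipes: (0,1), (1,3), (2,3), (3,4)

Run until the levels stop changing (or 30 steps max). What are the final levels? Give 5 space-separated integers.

Step 1: flows [0->1,1->3,2->3,4->3] -> levels [5 1 2 3 1]
Step 2: flows [0->1,3->1,3->2,3->4] -> levels [4 3 3 0 2]
Step 3: flows [0->1,1->3,2->3,4->3] -> levels [3 3 2 3 1]
Step 4: flows [0=1,1=3,3->2,3->4] -> levels [3 3 3 1 2]
Step 5: flows [0=1,1->3,2->3,4->3] -> levels [3 2 2 4 1]
Step 6: flows [0->1,3->1,3->2,3->4] -> levels [2 4 3 1 2]
Step 7: flows [1->0,1->3,2->3,4->3] -> levels [3 2 2 4 1]
  -> period-2 cycle: step 7 state = step 5 state; never stabilizes
  -> state at step 30: (30-5) mod 2 = 1, same as step 6 -> [2 4 3 1 2]

Answer: 2 4 3 1 2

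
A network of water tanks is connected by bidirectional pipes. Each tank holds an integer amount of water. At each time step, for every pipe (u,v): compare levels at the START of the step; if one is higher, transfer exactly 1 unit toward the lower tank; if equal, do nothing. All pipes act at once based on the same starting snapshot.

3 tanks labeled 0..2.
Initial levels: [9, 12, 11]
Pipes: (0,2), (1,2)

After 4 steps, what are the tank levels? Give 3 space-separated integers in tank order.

Answer: 11 11 10

Derivation:
Step 1: flows [2->0,1->2] -> levels [10 11 11]
Step 2: flows [2->0,1=2] -> levels [11 11 10]
Step 3: flows [0->2,1->2] -> levels [10 10 12]
Step 4: flows [2->0,2->1] -> levels [11 11 10]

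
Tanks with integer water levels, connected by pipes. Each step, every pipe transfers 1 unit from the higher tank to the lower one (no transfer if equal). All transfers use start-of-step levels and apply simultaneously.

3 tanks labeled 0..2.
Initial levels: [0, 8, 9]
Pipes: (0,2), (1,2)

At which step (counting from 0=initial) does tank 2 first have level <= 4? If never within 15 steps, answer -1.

Answer: -1

Derivation:
Step 1: flows [2->0,2->1] -> levels [1 9 7]
Step 2: flows [2->0,1->2] -> levels [2 8 7]
Step 3: flows [2->0,1->2] -> levels [3 7 7]
Step 4: flows [2->0,1=2] -> levels [4 7 6]
Step 5: flows [2->0,1->2] -> levels [5 6 6]
Step 6: flows [2->0,1=2] -> levels [6 6 5]
Step 7: flows [0->2,1->2] -> levels [5 5 7]
Step 8: flows [2->0,2->1] -> levels [6 6 5]
  -> period-2 cycle (repeats step 6); tank 2 never drops to <=4
Tank 2 never reaches <=4 within 15 steps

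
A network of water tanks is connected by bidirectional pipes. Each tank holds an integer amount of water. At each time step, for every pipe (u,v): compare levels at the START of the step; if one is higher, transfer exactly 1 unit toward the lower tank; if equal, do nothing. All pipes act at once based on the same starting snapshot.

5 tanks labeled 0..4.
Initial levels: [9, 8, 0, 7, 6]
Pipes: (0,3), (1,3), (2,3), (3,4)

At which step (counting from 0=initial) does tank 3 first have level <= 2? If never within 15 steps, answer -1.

Step 1: flows [0->3,1->3,3->2,3->4] -> levels [8 7 1 7 7]
Step 2: flows [0->3,1=3,3->2,3=4] -> levels [7 7 2 7 7]
Step 3: flows [0=3,1=3,3->2,3=4] -> levels [7 7 3 6 7]
Step 4: flows [0->3,1->3,3->2,4->3] -> levels [6 6 4 8 6]
Step 5: flows [3->0,3->1,3->2,3->4] -> levels [7 7 5 4 7]
Step 6: flows [0->3,1->3,2->3,4->3] -> levels [6 6 4 8 6]
  -> period-2 cycle (repeats step 4); tank 3 never drops to <=2
Tank 3 never reaches <=2 within 15 steps

Answer: -1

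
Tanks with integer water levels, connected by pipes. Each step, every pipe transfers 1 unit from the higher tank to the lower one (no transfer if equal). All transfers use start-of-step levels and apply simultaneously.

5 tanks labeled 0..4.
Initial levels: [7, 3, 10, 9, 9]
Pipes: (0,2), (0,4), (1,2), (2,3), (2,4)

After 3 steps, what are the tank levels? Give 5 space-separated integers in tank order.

Answer: 8 6 8 8 8

Derivation:
Step 1: flows [2->0,4->0,2->1,2->3,2->4] -> levels [9 4 6 10 9]
Step 2: flows [0->2,0=4,2->1,3->2,4->2] -> levels [8 5 8 9 8]
Step 3: flows [0=2,0=4,2->1,3->2,2=4] -> levels [8 6 8 8 8]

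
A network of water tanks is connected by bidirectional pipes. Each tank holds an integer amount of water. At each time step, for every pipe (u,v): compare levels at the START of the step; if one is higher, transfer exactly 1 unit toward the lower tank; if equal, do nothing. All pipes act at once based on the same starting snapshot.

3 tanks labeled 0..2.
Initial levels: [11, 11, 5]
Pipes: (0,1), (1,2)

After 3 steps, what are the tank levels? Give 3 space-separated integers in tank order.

Step 1: flows [0=1,1->2] -> levels [11 10 6]
Step 2: flows [0->1,1->2] -> levels [10 10 7]
Step 3: flows [0=1,1->2] -> levels [10 9 8]

Answer: 10 9 8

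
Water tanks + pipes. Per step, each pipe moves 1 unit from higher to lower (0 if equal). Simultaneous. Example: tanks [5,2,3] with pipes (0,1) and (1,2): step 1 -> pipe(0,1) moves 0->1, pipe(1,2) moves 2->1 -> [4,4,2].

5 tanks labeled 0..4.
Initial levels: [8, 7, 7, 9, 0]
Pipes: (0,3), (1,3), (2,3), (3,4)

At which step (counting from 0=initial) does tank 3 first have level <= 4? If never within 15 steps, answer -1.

Step 1: flows [3->0,3->1,3->2,3->4] -> levels [9 8 8 5 1]
Step 2: flows [0->3,1->3,2->3,3->4] -> levels [8 7 7 7 2]
Step 3: flows [0->3,1=3,2=3,3->4] -> levels [7 7 7 7 3]
Step 4: flows [0=3,1=3,2=3,3->4] -> levels [7 7 7 6 4]
Step 5: flows [0->3,1->3,2->3,3->4] -> levels [6 6 6 8 5]
Step 6: flows [3->0,3->1,3->2,3->4] -> levels [7 7 7 4 6]
Tank 3 first reaches <=4 at step 6

Answer: 6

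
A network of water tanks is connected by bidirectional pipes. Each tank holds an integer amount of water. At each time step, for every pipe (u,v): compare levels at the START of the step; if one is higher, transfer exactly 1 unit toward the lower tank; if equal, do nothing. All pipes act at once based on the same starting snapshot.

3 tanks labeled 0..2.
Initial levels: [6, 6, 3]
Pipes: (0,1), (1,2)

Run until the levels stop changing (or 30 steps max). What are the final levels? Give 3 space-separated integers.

Step 1: flows [0=1,1->2] -> levels [6 5 4]
Step 2: flows [0->1,1->2] -> levels [5 5 5]
Step 3: flows [0=1,1=2] -> levels [5 5 5]
  -> stable (no change)

Answer: 5 5 5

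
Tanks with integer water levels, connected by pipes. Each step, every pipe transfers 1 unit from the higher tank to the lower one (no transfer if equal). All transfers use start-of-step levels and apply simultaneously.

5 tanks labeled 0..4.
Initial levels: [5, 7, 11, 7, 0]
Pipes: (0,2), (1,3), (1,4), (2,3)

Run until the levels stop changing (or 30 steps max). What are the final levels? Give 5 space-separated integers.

Answer: 7 4 6 7 6

Derivation:
Step 1: flows [2->0,1=3,1->4,2->3] -> levels [6 6 9 8 1]
Step 2: flows [2->0,3->1,1->4,2->3] -> levels [7 6 7 8 2]
Step 3: flows [0=2,3->1,1->4,3->2] -> levels [7 6 8 6 3]
Step 4: flows [2->0,1=3,1->4,2->3] -> levels [8 5 6 7 4]
Step 5: flows [0->2,3->1,1->4,3->2] -> levels [7 5 8 5 5]
Step 6: flows [2->0,1=3,1=4,2->3] -> levels [8 5 6 6 5]
Step 7: flows [0->2,3->1,1=4,2=3] -> levels [7 6 7 5 5]
Step 8: flows [0=2,1->3,1->4,2->3] -> levels [7 4 6 7 6]
Step 9: flows [0->2,3->1,4->1,3->2] -> levels [6 6 8 5 5]
Step 10: flows [2->0,1->3,1->4,2->3] -> levels [7 4 6 7 6]
  -> period-2 cycle: step 10 state = step 8 state; never stabilizes
  -> state at step 30: (30-8) mod 2 = 0, same as step 8 -> [7 4 6 7 6]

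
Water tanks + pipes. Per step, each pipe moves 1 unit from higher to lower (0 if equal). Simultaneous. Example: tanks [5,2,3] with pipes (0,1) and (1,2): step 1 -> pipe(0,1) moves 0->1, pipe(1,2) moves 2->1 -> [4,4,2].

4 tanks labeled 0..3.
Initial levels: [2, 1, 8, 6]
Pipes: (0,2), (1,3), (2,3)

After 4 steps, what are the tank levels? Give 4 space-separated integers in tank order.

Answer: 4 4 5 4

Derivation:
Step 1: flows [2->0,3->1,2->3] -> levels [3 2 6 6]
Step 2: flows [2->0,3->1,2=3] -> levels [4 3 5 5]
Step 3: flows [2->0,3->1,2=3] -> levels [5 4 4 4]
Step 4: flows [0->2,1=3,2=3] -> levels [4 4 5 4]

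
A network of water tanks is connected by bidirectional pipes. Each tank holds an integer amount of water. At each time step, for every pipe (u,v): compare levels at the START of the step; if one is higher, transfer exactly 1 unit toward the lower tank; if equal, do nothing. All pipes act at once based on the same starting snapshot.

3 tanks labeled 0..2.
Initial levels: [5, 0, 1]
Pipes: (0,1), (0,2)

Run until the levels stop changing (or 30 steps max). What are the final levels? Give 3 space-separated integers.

Step 1: flows [0->1,0->2] -> levels [3 1 2]
Step 2: flows [0->1,0->2] -> levels [1 2 3]
Step 3: flows [1->0,2->0] -> levels [3 1 2]
  -> period-2 cycle: step 3 state = step 1 state; never stabilizes
  -> state at step 30: (30-1) mod 2 = 1, same as step 2 -> [1 2 3]

Answer: 1 2 3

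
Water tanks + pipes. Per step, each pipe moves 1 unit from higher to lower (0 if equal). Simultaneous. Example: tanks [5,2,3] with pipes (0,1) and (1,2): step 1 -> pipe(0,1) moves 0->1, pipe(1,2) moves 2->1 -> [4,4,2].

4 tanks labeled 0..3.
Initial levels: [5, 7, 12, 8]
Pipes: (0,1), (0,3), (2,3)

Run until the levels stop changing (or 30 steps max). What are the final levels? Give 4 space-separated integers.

Answer: 7 8 8 9

Derivation:
Step 1: flows [1->0,3->0,2->3] -> levels [7 6 11 8]
Step 2: flows [0->1,3->0,2->3] -> levels [7 7 10 8]
Step 3: flows [0=1,3->0,2->3] -> levels [8 7 9 8]
Step 4: flows [0->1,0=3,2->3] -> levels [7 8 8 9]
Step 5: flows [1->0,3->0,3->2] -> levels [9 7 9 7]
Step 6: flows [0->1,0->3,2->3] -> levels [7 8 8 9]
  -> period-2 cycle: step 6 state = step 4 state; never stabilizes
  -> state at step 30: (30-4) mod 2 = 0, same as step 4 -> [7 8 8 9]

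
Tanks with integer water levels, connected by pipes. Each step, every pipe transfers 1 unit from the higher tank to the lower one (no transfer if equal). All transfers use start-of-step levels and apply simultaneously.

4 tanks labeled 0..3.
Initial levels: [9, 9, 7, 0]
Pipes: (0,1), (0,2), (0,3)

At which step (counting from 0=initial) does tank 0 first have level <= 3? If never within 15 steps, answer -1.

Step 1: flows [0=1,0->2,0->3] -> levels [7 9 8 1]
Step 2: flows [1->0,2->0,0->3] -> levels [8 8 7 2]
Step 3: flows [0=1,0->2,0->3] -> levels [6 8 8 3]
Step 4: flows [1->0,2->0,0->3] -> levels [7 7 7 4]
Step 5: flows [0=1,0=2,0->3] -> levels [6 7 7 5]
Step 6: flows [1->0,2->0,0->3] -> levels [7 6 6 6]
Step 7: flows [0->1,0->2,0->3] -> levels [4 7 7 7]
Step 8: flows [1->0,2->0,3->0] -> levels [7 6 6 6]
  -> period-2 cycle (repeats step 6); tank 0 never drops to <=3
Tank 0 never reaches <=3 within 15 steps

Answer: -1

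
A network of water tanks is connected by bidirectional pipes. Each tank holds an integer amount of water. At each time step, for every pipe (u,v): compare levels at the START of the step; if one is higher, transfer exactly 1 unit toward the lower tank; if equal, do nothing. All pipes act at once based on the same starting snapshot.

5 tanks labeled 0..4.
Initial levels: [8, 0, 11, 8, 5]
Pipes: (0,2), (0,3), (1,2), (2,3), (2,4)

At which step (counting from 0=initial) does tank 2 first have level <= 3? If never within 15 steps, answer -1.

Answer: -1

Derivation:
Step 1: flows [2->0,0=3,2->1,2->3,2->4] -> levels [9 1 7 9 6]
Step 2: flows [0->2,0=3,2->1,3->2,2->4] -> levels [8 2 7 8 7]
Step 3: flows [0->2,0=3,2->1,3->2,2=4] -> levels [7 3 8 7 7]
Step 4: flows [2->0,0=3,2->1,2->3,2->4] -> levels [8 4 4 8 8]
Step 5: flows [0->2,0=3,1=2,3->2,4->2] -> levels [7 4 7 7 7]
Step 6: flows [0=2,0=3,2->1,2=3,2=4] -> levels [7 5 6 7 7]
Step 7: flows [0->2,0=3,2->1,3->2,4->2] -> levels [6 6 8 6 6]
Step 8: flows [2->0,0=3,2->1,2->3,2->4] -> levels [7 7 4 7 7]
Step 9: flows [0->2,0=3,1->2,3->2,4->2] -> levels [6 6 8 6 6]
  -> period-2 cycle (repeats step 7); tank 2 never drops to <=3
Tank 2 never reaches <=3 within 15 steps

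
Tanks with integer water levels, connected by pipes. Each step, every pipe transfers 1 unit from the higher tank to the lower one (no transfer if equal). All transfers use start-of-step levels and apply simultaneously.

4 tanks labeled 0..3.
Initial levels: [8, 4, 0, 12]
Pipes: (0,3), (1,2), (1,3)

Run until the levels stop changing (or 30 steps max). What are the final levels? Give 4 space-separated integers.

Step 1: flows [3->0,1->2,3->1] -> levels [9 4 1 10]
Step 2: flows [3->0,1->2,3->1] -> levels [10 4 2 8]
Step 3: flows [0->3,1->2,3->1] -> levels [9 4 3 8]
Step 4: flows [0->3,1->2,3->1] -> levels [8 4 4 8]
Step 5: flows [0=3,1=2,3->1] -> levels [8 5 4 7]
Step 6: flows [0->3,1->2,3->1] -> levels [7 5 5 7]
Step 7: flows [0=3,1=2,3->1] -> levels [7 6 5 6]
Step 8: flows [0->3,1->2,1=3] -> levels [6 5 6 7]
Step 9: flows [3->0,2->1,3->1] -> levels [7 7 5 5]
Step 10: flows [0->3,1->2,1->3] -> levels [6 5 6 7]
  -> period-2 cycle: step 10 state = step 8 state; never stabilizes
  -> state at step 30: (30-8) mod 2 = 0, same as step 8 -> [6 5 6 7]

Answer: 6 5 6 7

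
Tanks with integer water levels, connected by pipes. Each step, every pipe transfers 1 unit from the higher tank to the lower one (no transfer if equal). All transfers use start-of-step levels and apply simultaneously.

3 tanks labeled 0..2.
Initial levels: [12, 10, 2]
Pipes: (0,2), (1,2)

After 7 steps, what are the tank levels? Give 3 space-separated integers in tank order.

Answer: 8 8 8

Derivation:
Step 1: flows [0->2,1->2] -> levels [11 9 4]
Step 2: flows [0->2,1->2] -> levels [10 8 6]
Step 3: flows [0->2,1->2] -> levels [9 7 8]
Step 4: flows [0->2,2->1] -> levels [8 8 8]
Step 5: flows [0=2,1=2] -> levels [8 8 8]
  -> stable; steps 6..7 unchanged -> [8 8 8]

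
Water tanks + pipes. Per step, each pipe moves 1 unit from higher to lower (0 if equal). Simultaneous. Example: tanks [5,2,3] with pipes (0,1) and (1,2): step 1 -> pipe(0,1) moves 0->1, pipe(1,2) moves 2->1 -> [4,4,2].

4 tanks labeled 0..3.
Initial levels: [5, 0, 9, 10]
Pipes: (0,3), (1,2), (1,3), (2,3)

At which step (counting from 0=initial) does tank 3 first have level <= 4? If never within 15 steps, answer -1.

Answer: 4

Derivation:
Step 1: flows [3->0,2->1,3->1,3->2] -> levels [6 2 9 7]
Step 2: flows [3->0,2->1,3->1,2->3] -> levels [7 4 7 6]
Step 3: flows [0->3,2->1,3->1,2->3] -> levels [6 6 5 7]
Step 4: flows [3->0,1->2,3->1,3->2] -> levels [7 6 7 4]
Tank 3 first reaches <=4 at step 4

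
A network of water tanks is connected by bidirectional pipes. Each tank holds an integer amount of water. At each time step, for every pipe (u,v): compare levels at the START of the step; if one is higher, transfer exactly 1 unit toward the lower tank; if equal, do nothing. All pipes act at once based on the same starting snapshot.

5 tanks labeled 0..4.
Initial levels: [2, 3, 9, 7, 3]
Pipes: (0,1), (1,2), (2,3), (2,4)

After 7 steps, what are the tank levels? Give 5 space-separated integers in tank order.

Answer: 5 4 7 4 4

Derivation:
Step 1: flows [1->0,2->1,2->3,2->4] -> levels [3 3 6 8 4]
Step 2: flows [0=1,2->1,3->2,2->4] -> levels [3 4 5 7 5]
Step 3: flows [1->0,2->1,3->2,2=4] -> levels [4 4 5 6 5]
Step 4: flows [0=1,2->1,3->2,2=4] -> levels [4 5 5 5 5]
Step 5: flows [1->0,1=2,2=3,2=4] -> levels [5 4 5 5 5]
Step 6: flows [0->1,2->1,2=3,2=4] -> levels [4 6 4 5 5]
Step 7: flows [1->0,1->2,3->2,4->2] -> levels [5 4 7 4 4]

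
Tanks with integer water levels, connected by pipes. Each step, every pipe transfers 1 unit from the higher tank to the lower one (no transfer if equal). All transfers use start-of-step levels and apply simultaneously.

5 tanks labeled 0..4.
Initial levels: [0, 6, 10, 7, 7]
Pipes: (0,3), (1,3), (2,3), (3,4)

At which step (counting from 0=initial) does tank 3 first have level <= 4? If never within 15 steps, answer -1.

Answer: 5

Derivation:
Step 1: flows [3->0,3->1,2->3,3=4] -> levels [1 7 9 6 7]
Step 2: flows [3->0,1->3,2->3,4->3] -> levels [2 6 8 8 6]
Step 3: flows [3->0,3->1,2=3,3->4] -> levels [3 7 8 5 7]
Step 4: flows [3->0,1->3,2->3,4->3] -> levels [4 6 7 7 6]
Step 5: flows [3->0,3->1,2=3,3->4] -> levels [5 7 7 4 7]
Tank 3 first reaches <=4 at step 5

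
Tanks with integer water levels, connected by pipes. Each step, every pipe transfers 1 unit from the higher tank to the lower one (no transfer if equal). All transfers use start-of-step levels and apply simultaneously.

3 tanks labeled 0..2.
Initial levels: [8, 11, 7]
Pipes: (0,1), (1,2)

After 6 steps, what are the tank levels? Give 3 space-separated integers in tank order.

Step 1: flows [1->0,1->2] -> levels [9 9 8]
Step 2: flows [0=1,1->2] -> levels [9 8 9]
Step 3: flows [0->1,2->1] -> levels [8 10 8]
Step 4: flows [1->0,1->2] -> levels [9 8 9]
  -> period-2 cycle: step 4 state = step 2 state
  -> state at step 6: (6-2) mod 2 = 0, same as step 2 -> [9 8 9]

Answer: 9 8 9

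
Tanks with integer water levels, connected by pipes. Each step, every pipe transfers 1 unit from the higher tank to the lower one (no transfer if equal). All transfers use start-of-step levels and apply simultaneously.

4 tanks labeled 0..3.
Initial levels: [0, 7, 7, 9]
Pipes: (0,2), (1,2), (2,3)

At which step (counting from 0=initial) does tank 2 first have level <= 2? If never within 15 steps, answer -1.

Step 1: flows [2->0,1=2,3->2] -> levels [1 7 7 8]
Step 2: flows [2->0,1=2,3->2] -> levels [2 7 7 7]
Step 3: flows [2->0,1=2,2=3] -> levels [3 7 6 7]
Step 4: flows [2->0,1->2,3->2] -> levels [4 6 7 6]
Step 5: flows [2->0,2->1,2->3] -> levels [5 7 4 7]
Step 6: flows [0->2,1->2,3->2] -> levels [4 6 7 6]
  -> period-2 cycle (repeats step 4); tank 2 never drops to <=2
Tank 2 never reaches <=2 within 15 steps

Answer: -1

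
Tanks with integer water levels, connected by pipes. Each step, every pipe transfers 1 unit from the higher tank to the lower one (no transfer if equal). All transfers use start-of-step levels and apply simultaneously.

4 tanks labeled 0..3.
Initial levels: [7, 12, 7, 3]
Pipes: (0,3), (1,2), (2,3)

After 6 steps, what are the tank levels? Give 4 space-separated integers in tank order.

Step 1: flows [0->3,1->2,2->3] -> levels [6 11 7 5]
Step 2: flows [0->3,1->2,2->3] -> levels [5 10 7 7]
Step 3: flows [3->0,1->2,2=3] -> levels [6 9 8 6]
Step 4: flows [0=3,1->2,2->3] -> levels [6 8 8 7]
Step 5: flows [3->0,1=2,2->3] -> levels [7 8 7 7]
Step 6: flows [0=3,1->2,2=3] -> levels [7 7 8 7]

Answer: 7 7 8 7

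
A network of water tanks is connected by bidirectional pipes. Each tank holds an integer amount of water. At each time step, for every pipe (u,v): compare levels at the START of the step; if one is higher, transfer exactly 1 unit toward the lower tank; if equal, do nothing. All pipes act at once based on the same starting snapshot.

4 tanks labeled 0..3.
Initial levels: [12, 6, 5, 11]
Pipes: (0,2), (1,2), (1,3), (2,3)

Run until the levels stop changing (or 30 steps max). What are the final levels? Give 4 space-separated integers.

Answer: 8 8 10 8

Derivation:
Step 1: flows [0->2,1->2,3->1,3->2] -> levels [11 6 8 9]
Step 2: flows [0->2,2->1,3->1,3->2] -> levels [10 8 9 7]
Step 3: flows [0->2,2->1,1->3,2->3] -> levels [9 8 8 9]
Step 4: flows [0->2,1=2,3->1,3->2] -> levels [8 9 10 7]
Step 5: flows [2->0,2->1,1->3,2->3] -> levels [9 9 7 9]
Step 6: flows [0->2,1->2,1=3,3->2] -> levels [8 8 10 8]
Step 7: flows [2->0,2->1,1=3,2->3] -> levels [9 9 7 9]
  -> period-2 cycle: step 7 state = step 5 state; never stabilizes
  -> state at step 30: (30-5) mod 2 = 1, same as step 6 -> [8 8 10 8]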